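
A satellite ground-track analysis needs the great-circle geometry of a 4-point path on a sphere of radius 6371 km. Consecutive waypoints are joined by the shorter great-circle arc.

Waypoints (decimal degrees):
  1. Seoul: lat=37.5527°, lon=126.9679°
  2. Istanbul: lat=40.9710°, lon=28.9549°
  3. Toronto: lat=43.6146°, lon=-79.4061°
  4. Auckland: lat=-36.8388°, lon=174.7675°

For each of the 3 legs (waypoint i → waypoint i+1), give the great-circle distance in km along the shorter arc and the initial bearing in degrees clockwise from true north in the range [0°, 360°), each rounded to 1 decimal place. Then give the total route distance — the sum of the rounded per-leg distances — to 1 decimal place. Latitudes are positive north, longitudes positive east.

Leg 1: φ1=0.6554183, φ2=0.7150788, Δφ=0.0596606, Δλ=-1.7106496 rad; a=sin²(Δφ/2)+cosφ1·cosφ2·sin²(Δλ/2)=0.3419066140; c=2·atan2(√a, √(1-a))=1.249088984; dist=6371·c=7957.946 ≈ 7957.9 km; running total=7957.9 km
Leg 1 bearing: y=sinΔλ·cosφ2=-0.74766967, x=cosφ1·sinφ2-sinφ1·cosφ2·cosΔλ=0.58396574; θ=atan2(y, x)=-52.0085° <0 so +360° → 307.9915° ≈ 308.0°
Leg 2: φ1=0.7150788, φ2=0.7612184, Δφ=0.0461395, Δλ=-1.8912562 rad; a=sin²(Δφ/2)+cosφ1·cosφ2·sin²(Δλ/2)=0.3599534582; c=2·atan2(√a, √(1-a))=1.286905254; dist=6371·c=8198.873 ≈ 8198.9 km; running total=16156.8 km
Leg 2 bearing: y=sinΔλ·cosφ2=-0.68713794, x=cosφ1·sinφ2-sinφ1·cosφ2·cosΔλ=0.67036506; θ=atan2(y, x)=-45.7079° <0 so +360° → 314.2921° ≈ 314.3°
Leg 3: φ1=0.7612184, φ2=-0.6429584, Δφ=-1.4041767, Δλ=4.4361662 rad; a=sin²(Δφ/2)+cosφ1·cosφ2·sin²(Δλ/2)=0.7858038894; c=2·atan2(√a, √(1-a))=2.179260294; dist=6371·c=13884.067 ≈ 13884.1 km; running total=30040.9 km
Leg 3 bearing: y=sinΔλ·cosφ2=-0.76998714, x=cosφ1·sinφ2-sinφ1·cosφ2·cosΔλ=-0.28352134; θ=atan2(y, x)=-110.2145° <0 so +360° → 249.7855° ≈ 249.8°

Leg 1: dist=7957.9 km, bearing=308.0°
Leg 2: dist=8198.9 km, bearing=314.3°
Leg 3: dist=13884.1 km, bearing=249.8°
Total: 30040.9 km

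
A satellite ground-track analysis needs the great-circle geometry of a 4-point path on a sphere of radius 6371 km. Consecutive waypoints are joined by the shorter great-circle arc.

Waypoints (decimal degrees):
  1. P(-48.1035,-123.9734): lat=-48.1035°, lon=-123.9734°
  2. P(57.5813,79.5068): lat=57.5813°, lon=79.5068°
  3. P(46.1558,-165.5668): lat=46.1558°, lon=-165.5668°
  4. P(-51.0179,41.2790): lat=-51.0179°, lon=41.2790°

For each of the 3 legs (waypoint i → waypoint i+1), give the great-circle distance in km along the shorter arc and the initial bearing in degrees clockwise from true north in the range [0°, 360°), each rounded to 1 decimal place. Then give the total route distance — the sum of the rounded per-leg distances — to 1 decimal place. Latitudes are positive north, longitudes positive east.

Leg 1: φ1=-0.8395645, φ2=1.0049833, Δφ=1.8445477, Δλ=3.5513995 rad; a=sin²(Δφ/2)+cosφ1·cosφ2·sin²(Δλ/2)=0.9783530562; c=2·atan2(√a, √(1-a))=2.846262538; dist=6371·c=18133.539 ≈ 18133.5 km; running total=18133.5 km
Leg 1 bearing: y=sinΔλ·cosφ2=-0.21360040, x=cosφ1·sinφ2-sinφ1·cosφ2·cosΔλ=0.19770757; θ=atan2(y, x)=-47.2128° <0 so +360° → 312.7872° ≈ 312.8°
Leg 2: φ1=1.0049833, φ2=0.8055707, Δφ=-0.1994126, Δλ=-4.2773412 rad; a=sin²(Δφ/2)+cosφ1·cosφ2·sin²(Δλ/2)=0.2738425188; c=2·atan2(√a, √(1-a))=1.101437029; dist=6371·c=7017.255 ≈ 7017.3 km; running total=25150.8 km
Leg 2 bearing: y=sinΔλ·cosφ2=0.62817472, x=cosφ1·sinφ2-sinφ1·cosφ2·cosΔλ=0.63309375; θ=atan2(y, x)=44.7765° ≈ 44.8°
Leg 3: φ1=0.8055707, φ2=-0.8904303, Δφ=-1.6960010, Δλ=3.6101403 rad; a=sin²(Δφ/2)+cosφ1·cosφ2·sin²(Δλ/2)=0.9747186976; c=2·atan2(√a, √(1-a))=2.822235357; dist=6371·c=17980.461 ≈ 17980.5 km; running total=43131.3 km
Leg 3 bearing: y=sinΔλ·cosφ2=-0.28408570, x=cosφ1·sinφ2-sinφ1·cosφ2·cosΔλ=-0.13365608; θ=atan2(y, x)=-115.1960° <0 so +360° → 244.8040° ≈ 244.8°

Leg 1: dist=18133.5 km, bearing=312.8°
Leg 2: dist=7017.3 km, bearing=44.8°
Leg 3: dist=17980.5 km, bearing=244.8°
Total: 43131.3 km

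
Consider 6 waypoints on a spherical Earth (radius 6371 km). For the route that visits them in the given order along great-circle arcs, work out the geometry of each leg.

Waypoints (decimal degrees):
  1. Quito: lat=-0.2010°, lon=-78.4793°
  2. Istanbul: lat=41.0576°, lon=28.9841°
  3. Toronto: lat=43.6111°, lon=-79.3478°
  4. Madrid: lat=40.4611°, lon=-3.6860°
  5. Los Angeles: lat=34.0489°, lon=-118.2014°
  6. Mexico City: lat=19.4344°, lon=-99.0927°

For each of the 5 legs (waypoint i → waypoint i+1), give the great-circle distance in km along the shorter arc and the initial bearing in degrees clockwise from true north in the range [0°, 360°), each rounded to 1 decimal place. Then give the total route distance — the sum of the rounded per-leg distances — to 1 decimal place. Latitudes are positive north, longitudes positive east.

Leg 1: φ1=-0.0035081, φ2=0.7165903, Δφ=0.7200984, Δλ=1.8755902 rad; a=sin²(Δφ/2)+cosφ1·cosφ2·sin²(Δλ/2)=0.6142952321; c=2·atan2(√a, √(1-a))=1.801425891; dist=6371·c=11476.884 ≈ 11476.9 km; running total=11476.9 km
Leg 1 bearing: y=sinΔλ·cosφ2=0.71929464, x=cosφ1·sinφ2-sinφ1·cosφ2·cosΔλ=0.65601953; θ=atan2(y, x)=47.6342° ≈ 47.6°
Leg 2: φ1=0.7165903, φ2=0.7611573, Δφ=0.0445670, Δλ=-1.8907483 rad; a=sin²(Δφ/2)+cosφ1·cosφ2·sin²(Δλ/2)=0.3593349370; c=2·atan2(√a, √(1-a))=1.285616389; dist=6371·c=8190.662 ≈ 8190.7 km; running total=19667.6 km
Leg 2 bearing: y=sinΔλ·cosφ2=-0.68729368, x=cosφ1·sinφ2-sinφ1·cosφ2·cosΔλ=0.66968706; θ=atan2(y, x)=-45.7434° <0 so +360° → 314.2566° ≈ 314.3°
Leg 3: φ1=0.7611573, φ2=0.7061794, Δφ=-0.0549779, Δλ=1.3205475 rad; a=sin²(Δφ/2)+cosφ1·cosφ2·sin²(Δλ/2)=0.2079849081; c=2·atan2(√a, √(1-a))=0.947111533; dist=6371·c=6034.048 ≈ 6034.0 km; running total=25701.6 km
Leg 3 bearing: y=sinΔλ·cosφ2=0.73714698, x=cosφ1·sinφ2-sinφ1·cosφ2·cosΔλ=0.33988685; θ=atan2(y, x)=65.2463° ≈ 65.2°
Leg 4: φ1=0.7061794, φ2=0.5942654, Δφ=-0.1119140, Δλ=-1.9986708 rad; a=sin²(Δφ/2)+cosφ1·cosφ2·sin²(Δλ/2)=0.4491213917; c=2·atan2(√a, √(1-a))=1.468862679; dist=6371·c=9358.124 ≈ 9358.1 km; running total=35059.7 km
Leg 4 bearing: y=sinΔλ·cosφ2=-0.75386515, x=cosφ1·sinφ2-sinφ1·cosφ2·cosΔλ=0.64910154; θ=atan2(y, x)=-49.2705° <0 so +360° → 310.7295° ≈ 310.7°
Leg 5: φ1=0.5942654, φ2=0.3391943, Δφ=-0.2550711, Δλ=0.3335097 rad; a=sin²(Δφ/2)+cosφ1·cosφ2·sin²(Δλ/2)=0.0377038584; c=2·atan2(√a, √(1-a))=0.390832367; dist=6371·c=2489.993 ≈ 2490.0 km; running total=37549.7 km
Leg 5 bearing: y=sinΔλ·cosφ2=0.30870933, x=cosφ1·sinφ2-sinφ1·cosφ2·cosΔλ=-0.22322110; θ=atan2(y, x)=125.8699° ≈ 125.9°

Leg 1: dist=11476.9 km, bearing=47.6°
Leg 2: dist=8190.7 km, bearing=314.3°
Leg 3: dist=6034.0 km, bearing=65.2°
Leg 4: dist=9358.1 km, bearing=310.7°
Leg 5: dist=2490.0 km, bearing=125.9°
Total: 37549.7 km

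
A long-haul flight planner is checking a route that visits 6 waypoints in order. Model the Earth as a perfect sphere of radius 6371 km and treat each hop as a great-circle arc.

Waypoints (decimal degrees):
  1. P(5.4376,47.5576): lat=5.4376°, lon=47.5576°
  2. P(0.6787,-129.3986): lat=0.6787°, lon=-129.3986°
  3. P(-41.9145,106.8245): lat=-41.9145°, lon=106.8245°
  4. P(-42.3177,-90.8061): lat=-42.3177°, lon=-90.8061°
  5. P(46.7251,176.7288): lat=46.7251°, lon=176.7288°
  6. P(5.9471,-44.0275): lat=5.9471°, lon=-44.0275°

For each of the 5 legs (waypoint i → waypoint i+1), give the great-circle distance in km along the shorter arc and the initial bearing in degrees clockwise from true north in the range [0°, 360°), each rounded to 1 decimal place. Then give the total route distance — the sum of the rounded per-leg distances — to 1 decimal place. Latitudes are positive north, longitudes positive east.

Leg 1: φ1=0.0949040, φ2=0.0118455, Δφ=-0.0830585, Δλ=-3.0884683 rad; a=sin²(Δφ/2)+cosφ1·cosφ2·sin²(Δλ/2)=0.9964516772; c=2·atan2(√a, √(1-a))=3.022386486; dist=6371·c=19255.624 ≈ 19255.6 km; running total=19255.6 km
Leg 1 bearing: y=sinΔλ·cosφ2=-0.05309562, x=cosφ1·sinφ2-sinφ1·cosφ2·cosΔλ=0.10641327; θ=atan2(y, x)=-26.5172° <0 so +360° → 333.4828° ≈ 333.5°
Leg 2: φ1=0.0118455, φ2=-0.7315460, Δφ=-0.7433916, Δλ=4.1228709 rad; a=sin²(Δφ/2)+cosφ1·cosφ2·sin²(Δλ/2)=0.7107988692; c=2·atan2(√a, √(1-a))=2.006002912; dist=6371·c=12780.245 ≈ 12780.2 km; running total=32035.8 km
Leg 2 bearing: y=sinΔλ·cosφ2=-0.61853772, x=cosφ1·sinφ2-sinφ1·cosφ2·cosΔλ=-0.66307348; θ=atan2(y, x)=-136.9902° <0 so +360° → 223.0098° ≈ 223.0°
Leg 3: φ1=-0.7315460, φ2=-0.7385832, Δφ=-0.0070372, Δλ=-3.4493047 rad; a=sin²(Δφ/2)+cosφ1·cosφ2·sin²(Δλ/2)=0.5373260212; c=2·atan2(√a, √(1-a))=1.645517882; dist=6371·c=10483.594 ≈ 10483.6 km; running total=42519.4 km
Leg 3 bearing: y=sinΔλ·cosφ2=0.22395568, x=cosφ1·sinφ2-sinφ1·cosφ2·cosΔλ=-0.97173604; θ=atan2(y, x)=167.0217° ≈ 167.0°
Leg 4: φ1=-0.7385832, φ2=0.8155068, Δφ=1.5540900, Δλ=4.6693649 rad; a=sin²(Δφ/2)+cosφ1·cosφ2·sin²(Δλ/2)=0.7559848720; c=2·atan2(√a, √(1-a))=2.108272611; dist=6371·c=13431.805 ≈ 13431.8 km; running total=55951.2 km
Leg 4 bearing: y=sinΔλ·cosφ2=-0.68486511, x=cosφ1·sinφ2-sinφ1·cosφ2·cosΔλ=0.51850435; θ=atan2(y, x)=-52.8710° <0 so +360° → 307.1290° ≈ 307.1°
Leg 5: φ1=0.8155068, φ2=0.1037965, Δφ=-0.7117104, Δλ=-3.8529243 rad; a=sin²(Δφ/2)+cosφ1·cosφ2·sin²(Δλ/2)=0.7205153566; c=2·atan2(√a, √(1-a))=2.027543114; dist=6371·c=12917.477 ≈ 12917.5 km; running total=68868.7 km
Leg 5 bearing: y=sinΔλ·cosφ2=0.64932943, x=cosφ1·sinφ2-sinφ1·cosφ2·cosΔλ=0.61956694; θ=atan2(y, x)=46.3436° ≈ 46.3°

Leg 1: dist=19255.6 km, bearing=333.5°
Leg 2: dist=12780.2 km, bearing=223.0°
Leg 3: dist=10483.6 km, bearing=167.0°
Leg 4: dist=13431.8 km, bearing=307.1°
Leg 5: dist=12917.5 km, bearing=46.3°
Total: 68868.7 km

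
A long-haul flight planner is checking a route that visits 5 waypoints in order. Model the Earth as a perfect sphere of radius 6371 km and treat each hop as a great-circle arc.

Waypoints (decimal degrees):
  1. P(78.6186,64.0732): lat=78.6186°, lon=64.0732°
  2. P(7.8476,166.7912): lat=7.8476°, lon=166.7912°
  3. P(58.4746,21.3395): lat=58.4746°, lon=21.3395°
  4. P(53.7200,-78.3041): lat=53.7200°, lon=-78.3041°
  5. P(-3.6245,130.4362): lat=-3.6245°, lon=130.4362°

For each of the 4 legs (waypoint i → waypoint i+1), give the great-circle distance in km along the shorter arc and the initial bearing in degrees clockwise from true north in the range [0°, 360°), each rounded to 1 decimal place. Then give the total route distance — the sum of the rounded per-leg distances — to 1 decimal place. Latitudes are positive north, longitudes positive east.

Leg 1: dist=9428.2 km, bearing=76.0°
Leg 2: dist=12017.3 km, bearing=341.8°
Leg 3: dist=5621.6 km, bearing=310.9°
Leg 4: dist=13862.0 km, bearing=324.3°
Total: 40929.1 km

Leg 1: φ1=1.3721534, φ2=0.1369665, Δφ=-1.2351870, Δλ=1.7927673 rad; a=sin²(Δφ/2)+cosφ1·cosφ2·sin²(Δλ/2)=0.4545921179; c=2·atan2(√a, √(1-a))=1.479855263; dist=6371·c=9428.158 ≈ 9428.2 km; running total=9428.2 km
Leg 1 bearing: y=sinΔλ·cosφ2=0.96632995, x=cosφ1·sinφ2-sinφ1·cosφ2·cosΔλ=0.24074660; θ=atan2(y, x)=76.0104° ≈ 76.0°
Leg 2: φ1=0.1369665, φ2=1.0205743, Δφ=0.8836078, Δλ=-2.5386111 rad; a=sin²(Δφ/2)+cosφ1·cosφ2·sin²(Δλ/2)=0.6551232170; c=2·atan2(√a, √(1-a))=1.886248574; dist=6371·c=12017.290 ≈ 12017.3 km; running total=21445.5 km
Leg 2 bearing: y=sinΔλ·cosφ2=-0.29652367, x=cosφ1·sinφ2-sinφ1·cosφ2·cosΔλ=0.90322803; θ=atan2(y, x)=-18.1747° <0 so +360° → 341.8253° ≈ 341.8°
Leg 3: φ1=1.0205743, φ2=0.9375909, Δφ=-0.0829834, Δλ=-1.7391089 rad; a=sin²(Δφ/2)+cosφ1·cosφ2·sin²(Δλ/2)=0.1823373195; c=2·atan2(√a, √(1-a))=0.882366561; dist=6371·c=5621.557 ≈ 5621.6 km; running total=27067.1 km
Leg 3 bearing: y=sinΔλ·cosφ2=-0.58336997, x=cosφ1·sinφ2-sinφ1·cosφ2·cosΔλ=0.50600511; θ=atan2(y, x)=-49.0622° <0 so +360° → 310.9378° ≈ 310.9°
Leg 4: φ1=0.9375909, φ2=-0.0632595, Δφ=-1.0008503, Δλ=3.6432055 rad; a=sin²(Δφ/2)+cosφ1·cosφ2·sin²(Δλ/2)=0.7843795835; c=2·atan2(√a, √(1-a))=2.175792790; dist=6371·c=13861.976 ≈ 13862.0 km; running total=40929.1 km
Leg 4 bearing: y=sinΔλ·cosφ2=-0.47987855, x=cosφ1·sinφ2-sinφ1·cosφ2·cosΔλ=0.66800418; θ=atan2(y, x)=-35.6926° <0 so +360° → 324.3074° ≈ 324.3°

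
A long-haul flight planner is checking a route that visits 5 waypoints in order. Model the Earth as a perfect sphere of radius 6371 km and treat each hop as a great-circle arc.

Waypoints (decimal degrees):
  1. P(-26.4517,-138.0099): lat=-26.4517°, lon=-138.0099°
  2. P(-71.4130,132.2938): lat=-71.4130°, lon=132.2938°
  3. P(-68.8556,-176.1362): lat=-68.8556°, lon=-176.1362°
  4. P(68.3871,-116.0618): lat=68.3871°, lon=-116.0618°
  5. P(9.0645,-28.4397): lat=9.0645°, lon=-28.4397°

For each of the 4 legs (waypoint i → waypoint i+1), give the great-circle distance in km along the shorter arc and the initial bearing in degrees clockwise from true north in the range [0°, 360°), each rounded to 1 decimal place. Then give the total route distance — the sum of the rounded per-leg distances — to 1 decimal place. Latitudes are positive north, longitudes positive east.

Leg 1: φ1=-0.4616693, φ2=-1.2463920, Δφ=-0.7847227, Δλ=4.7176895 rad; a=sin²(Δφ/2)+cosφ1·cosφ2·sin²(Δλ/2)=0.2881390553; c=2·atan2(√a, √(1-a))=1.133245949; dist=6371·c=7219.910 ≈ 7219.9 km; running total=7219.9 km
Leg 1 bearing: y=sinΔλ·cosφ2=-0.31873978, x=cosφ1·sinφ2-sinφ1·cosφ2·cosΔλ=-0.84785890; θ=atan2(y, x)=-159.3970° <0 so +360° → 200.6030° ≈ 200.6°
Leg 2: φ1=-1.2463920, φ2=-1.2017569, Δφ=0.0446351, Δλ=-5.3831190 rad; a=sin²(Δφ/2)+cosφ1·cosφ2·sin²(Δλ/2)=0.0222541114; c=2·atan2(√a, √(1-a))=0.299474079; dist=6371·c=1907.949 ≈ 1907.9 km; running total=9127.8 km
Leg 2 bearing: y=sinΔλ·cosφ2=0.28257629, x=cosφ1·sinφ2-sinφ1·cosφ2·cosΔλ=-0.08477089; θ=atan2(y, x)=106.6989° ≈ 106.7°
Leg 3: φ1=-1.2017569, φ2=1.1935801, Δφ=2.3953370, Δλ=1.0484961 rad; a=sin²(Δφ/2)+cosφ1·cosφ2·sin²(Δλ/2)=0.9004090632; c=2·atan2(√a, √(1-a))=2.499456331; dist=6371·c=15924.036 ≈ 15924.0 km; running total=25051.8 km
Leg 3 bearing: y=sinΔλ·cosφ2=0.31922537, x=cosφ1·sinφ2-sinφ1·cosφ2·cosΔλ=0.50674006; θ=atan2(y, x)=32.2092° ≈ 32.2°
Leg 4: φ1=1.1935801, φ2=0.1582054, Δφ=-1.0353747, Δλ=1.5292941 rad; a=sin²(Δφ/2)+cosφ1·cosφ2·sin²(Δλ/2)=0.4192194237; c=2·atan2(√a, √(1-a))=1.408523943; dist=6371·c=8973.706 ≈ 8973.7 km; running total=34025.5 km
Leg 4 bearing: y=sinΔλ·cosφ2=0.98666127, x=cosφ1·sinφ2-sinφ1·cosφ2·cosΔλ=0.01993810; θ=atan2(y, x)=88.8423° ≈ 88.8°

Leg 1: dist=7219.9 km, bearing=200.6°
Leg 2: dist=1907.9 km, bearing=106.7°
Leg 3: dist=15924.0 km, bearing=32.2°
Leg 4: dist=8973.7 km, bearing=88.8°
Total: 34025.5 km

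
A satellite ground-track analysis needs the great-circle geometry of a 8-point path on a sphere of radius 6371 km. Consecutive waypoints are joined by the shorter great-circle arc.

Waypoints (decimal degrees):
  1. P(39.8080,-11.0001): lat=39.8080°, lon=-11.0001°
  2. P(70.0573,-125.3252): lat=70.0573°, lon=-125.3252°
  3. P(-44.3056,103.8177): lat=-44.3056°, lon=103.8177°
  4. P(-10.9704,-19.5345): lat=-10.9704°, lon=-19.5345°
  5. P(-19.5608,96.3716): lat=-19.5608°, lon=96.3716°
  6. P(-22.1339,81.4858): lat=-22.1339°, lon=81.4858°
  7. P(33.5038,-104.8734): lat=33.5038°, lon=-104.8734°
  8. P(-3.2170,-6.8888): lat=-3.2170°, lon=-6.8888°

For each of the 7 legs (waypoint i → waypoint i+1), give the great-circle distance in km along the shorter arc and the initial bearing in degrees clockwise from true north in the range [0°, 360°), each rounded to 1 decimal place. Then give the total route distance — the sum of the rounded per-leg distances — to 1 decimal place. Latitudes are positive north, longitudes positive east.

Leg 1: φ1=0.6947807, φ2=1.2227306, Δφ=0.5279499, Δλ=-1.9953494 rad; a=sin²(Δφ/2)+cosφ1·cosφ2·sin²(Δλ/2)=0.2530510172; c=2·atan2(√a, √(1-a))=1.054229358; dist=6371·c=6716.495 ≈ 6716.5 km; running total=6716.5 km
Leg 1 bearing: y=sinΔλ·cosφ2=-0.31080010, x=cosφ1·sinφ2-sinφ1·cosφ2·cosΔλ=0.81207641; θ=atan2(y, x)=-20.9430° <0 so +360° → 339.0570° ≈ 339.1°
Leg 2: φ1=1.2227306, φ2=-0.7732786, Δφ=-1.9960091, Δλ=3.9992981 rad; a=sin²(Δφ/2)+cosφ1·cosφ2·sin²(Δλ/2)=0.9081372291; c=2·atan2(√a, √(1-a))=2.525728322; dist=6371·c=16091.415 ≈ 16091.4 km; running total=22807.9 km
Leg 2 bearing: y=sinΔλ·cosφ2=-0.54125791, x=cosφ1·sinφ2-sinφ1·cosφ2·cosΔλ=0.20183133; θ=atan2(y, x)=-69.5499° <0 so +360° → 290.4501° ≈ 290.5°
Leg 3: φ1=-0.7732786, φ2=-0.1914696, Δφ=0.5818090, Δλ=-2.1529020 rad; a=sin²(Δφ/2)+cosφ1·cosφ2·sin²(Δλ/2)=0.6266630249; c=2·atan2(√a, √(1-a))=1.826913243; dist=6371·c=11639.264 ≈ 11639.3 km; running total=34447.2 km
Leg 3 bearing: y=sinΔλ·cosφ2=-0.82004211, x=cosφ1·sinφ2-sinφ1·cosφ2·cosΔλ=-0.51318305; θ=atan2(y, x)=-122.0384° <0 so +360° → 237.9616° ≈ 238.0°
Leg 4: φ1=-0.1914696, φ2=-0.3414004, Δφ=-0.1499308, Δλ=2.0229431 rad; a=sin²(Δφ/2)+cosφ1·cosφ2·sin²(Δλ/2)=0.6702225735; c=2·atan2(√a, √(1-a))=1.918186611; dist=6371·c=12220.767 ≈ 12220.8 km; running total=46668.0 km
Leg 4 bearing: y=sinΔλ·cosφ2=0.84759754, x=cosφ1·sinφ2-sinφ1·cosφ2·cosΔλ=-0.40703257; θ=atan2(y, x)=115.6512° ≈ 115.7°
Leg 5: φ1=-0.3414004, φ2=-0.3863094, Δφ=-0.0449091, Δλ=-0.2598062 rad; a=sin²(Δφ/2)+cosφ1·cosφ2·sin²(Δλ/2)=0.0151505703; c=2·atan2(√a, √(1-a))=0.246801198; dist=6371·c=1572.370 ≈ 1572.4 km; running total=48240.4 km
Leg 5 bearing: y=sinΔλ·cosφ2=-0.23796175, x=cosφ1·sinφ2-sinφ1·cosφ2·cosΔλ=-0.05530213; θ=atan2(y, x)=-103.0833° <0 so +360° → 256.9167° ≈ 256.9°
Leg 6: φ1=-0.3863094, φ2=0.5847516, Δφ=0.9710611, Δλ=-3.2525816 rad; a=sin²(Δφ/2)+cosφ1·cosφ2·sin²(Δλ/2)=0.9878111687; c=2·atan2(√a, √(1-a))=2.920335534; dist=6371·c=18605.458 ≈ 18605.5 km; running total=66845.9 km
Leg 6 bearing: y=sinΔλ·cosφ2=0.09235818, x=cosφ1·sinφ2-sinφ1·cosφ2·cosΔλ=0.19907542; θ=atan2(y, x)=24.8883° ≈ 24.9°
Leg 7: φ1=0.5847516, φ2=-0.0561472, Δφ=-0.6408989, Δλ=1.7101539 rad; a=sin²(Δφ/2)+cosφ1·cosφ2·sin²(Δλ/2)=0.5733107363; c=2·atan2(√a, √(1-a))=1.717948289; dist=6371·c=10945.049 ≈ 10945.0 km; running total=77790.9 km
Leg 7 bearing: y=sinΔλ·cosφ2=0.98874487, x=cosφ1·sinφ2-sinφ1·cosφ2·cosΔλ=0.02976099; θ=atan2(y, x)=88.2759° ≈ 88.3°

Leg 1: dist=6716.5 km, bearing=339.1°
Leg 2: dist=16091.4 km, bearing=290.5°
Leg 3: dist=11639.3 km, bearing=238.0°
Leg 4: dist=12220.8 km, bearing=115.7°
Leg 5: dist=1572.4 km, bearing=256.9°
Leg 6: dist=18605.5 km, bearing=24.9°
Leg 7: dist=10945.0 km, bearing=88.3°
Total: 77790.9 km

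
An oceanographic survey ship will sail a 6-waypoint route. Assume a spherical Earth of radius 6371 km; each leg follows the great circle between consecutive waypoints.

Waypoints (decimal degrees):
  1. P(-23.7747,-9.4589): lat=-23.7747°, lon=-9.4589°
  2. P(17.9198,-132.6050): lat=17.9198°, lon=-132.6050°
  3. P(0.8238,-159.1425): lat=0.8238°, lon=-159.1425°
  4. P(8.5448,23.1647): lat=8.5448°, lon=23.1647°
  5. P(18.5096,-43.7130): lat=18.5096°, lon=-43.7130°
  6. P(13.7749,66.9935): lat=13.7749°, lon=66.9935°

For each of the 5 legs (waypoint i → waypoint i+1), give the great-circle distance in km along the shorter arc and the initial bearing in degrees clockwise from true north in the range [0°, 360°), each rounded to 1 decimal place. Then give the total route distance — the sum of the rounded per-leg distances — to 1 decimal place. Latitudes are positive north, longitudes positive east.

Leg 1: φ1=-0.4149468, φ2=0.3127595, Δφ=0.7277063, Δλ=-2.1493049 rad; a=sin²(Δφ/2)+cosφ1·cosφ2·sin²(Δλ/2)=0.8000708767; c=2·atan2(√a, √(1-a))=2.214474639; dist=6371·c=14108.418 ≈ 14108.4 km; running total=14108.4 km
Leg 1 bearing: y=sinΔλ·cosφ2=-0.79666108, x=cosφ1·sinφ2-sinφ1·cosφ2·cosΔλ=0.07184006; θ=atan2(y, x)=-84.8472° <0 so +360° → 275.1528° ≈ 275.2°
Leg 2: φ1=0.3127595, φ2=0.0143780, Δφ=-0.2983815, Δλ=-0.4631668 rad; a=sin²(Δφ/2)+cosφ1·cosφ2·sin²(Δλ/2)=0.0722114285; c=2·atan2(√a, √(1-a))=0.544131638; dist=6371·c=3466.663 ≈ 3466.7 km; running total=17575.1 km
Leg 2 bearing: y=sinΔλ·cosφ2=-0.44673727, x=cosφ1·sinφ2-sinφ1·cosφ2·cosΔλ=-0.26155987; θ=atan2(y, x)=-120.3485° <0 so +360° → 239.6515° ≈ 239.7°
Leg 3: φ1=0.0143780, φ2=0.1491349, Δφ=0.1347569, Δλ=3.1818609 rad; a=sin²(Δφ/2)+cosφ1·cosφ2·sin²(Δλ/2)=0.9929299734; c=2·atan2(√a, √(1-a))=2.973226963; dist=6371·c=18942.429 ≈ 18942.4 km; running total=36517.5 km
Leg 3 bearing: y=sinΔλ·cosφ2=-0.03981050, x=cosφ1·sinφ2-sinφ1·cosφ2·cosΔλ=0.16277374; θ=atan2(y, x)=-13.7434° <0 so +360° → 346.2566° ≈ 346.3°
Leg 4: φ1=0.1491349, φ2=0.3230535, Δφ=0.1739186, Δλ=-1.1672361 rad; a=sin²(Δφ/2)+cosφ1·cosφ2·sin²(Δλ/2)=0.2922913450; c=2·atan2(√a, √(1-a))=1.142394803; dist=6371·c=7278.197 ≈ 7278.2 km; running total=43795.7 km
Leg 4 bearing: y=sinΔλ·cosφ2=-0.87209470, x=cosφ1·sinφ2-sinφ1·cosφ2·cosΔλ=0.25861030; θ=atan2(y, x)=-73.4828° <0 so +360° → 286.5172° ≈ 286.5°
Leg 5: φ1=0.3230535, φ2=0.2404174, Δφ=-0.0826361, Δλ=1.9321929 rad; a=sin²(Δφ/2)+cosφ1·cosφ2·sin²(Δλ/2)=0.6250281929; c=2·atan2(√a, √(1-a))=1.823534817; dist=6371·c=11617.740 ≈ 11617.7 km; running total=55413.4 km
Leg 5 bearing: y=sinΔλ·cosφ2=0.90850048, x=cosφ1·sinφ2-sinφ1·cosφ2·cosΔλ=0.33481142; θ=atan2(y, x)=69.7695° ≈ 69.8°

Leg 1: dist=14108.4 km, bearing=275.2°
Leg 2: dist=3466.7 km, bearing=239.7°
Leg 3: dist=18942.4 km, bearing=346.3°
Leg 4: dist=7278.2 km, bearing=286.5°
Leg 5: dist=11617.7 km, bearing=69.8°
Total: 55413.4 km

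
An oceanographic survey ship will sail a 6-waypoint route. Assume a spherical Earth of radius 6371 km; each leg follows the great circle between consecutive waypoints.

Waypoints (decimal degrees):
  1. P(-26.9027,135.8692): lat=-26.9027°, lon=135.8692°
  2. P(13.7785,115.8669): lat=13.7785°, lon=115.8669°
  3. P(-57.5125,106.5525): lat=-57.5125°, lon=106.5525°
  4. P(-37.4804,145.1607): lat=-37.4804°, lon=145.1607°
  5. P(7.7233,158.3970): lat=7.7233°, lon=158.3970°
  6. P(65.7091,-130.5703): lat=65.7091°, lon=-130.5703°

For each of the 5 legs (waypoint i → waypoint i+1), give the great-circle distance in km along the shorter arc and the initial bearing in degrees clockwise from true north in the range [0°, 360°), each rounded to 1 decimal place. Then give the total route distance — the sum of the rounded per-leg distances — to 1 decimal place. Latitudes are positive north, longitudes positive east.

Leg 1: φ1=-0.4695407, φ2=0.2404802, Δφ=0.7100209, Δλ=-0.3491060 rad; a=sin²(Δφ/2)+cosφ1·cosφ2·sin²(Δλ/2)=0.1469483534; c=2·atan2(√a, √(1-a))=0.786816305; dist=6371·c=5012.807 ≈ 5012.8 km; running total=5012.8 km
Leg 1 bearing: y=sinΔλ·cosφ2=-0.33221471, x=cosφ1·sinφ2-sinφ1·cosφ2·cosΔλ=0.62534113; θ=atan2(y, x)=-27.9796° <0 so +360° → 332.0204° ≈ 332.0°
Leg 2: φ1=0.2404802, φ2=-1.0037825, Δφ=-1.2442627, Δλ=-0.1625669 rad; a=sin²(Δφ/2)+cosφ1·cosφ2·sin²(Δλ/2)=0.3430581344; c=2·atan2(√a, √(1-a))=1.251515588; dist=6371·c=7973.406 ≈ 7973.4 km; running total=12986.2 km
Leg 2 bearing: y=sinΔλ·cosφ2=-0.08693315, x=cosφ1·sinφ2-sinφ1·cosφ2·cosΔλ=-0.94547323; θ=atan2(y, x)=-174.7466° <0 so +360° → 185.2534° ≈ 185.3°
Leg 3: φ1=-1.0037825, φ2=-0.6541564, Δφ=0.3496261, Δλ=0.6738402 rad; a=sin²(Δφ/2)+cosφ1·cosφ2·sin²(Δλ/2)=0.0768303344; c=2·atan2(√a, √(1-a))=0.561721665; dist=6371·c=3578.729 ≈ 3578.7 km; running total=16564.9 km
Leg 3 bearing: y=sinΔλ·cosφ2=0.49517561, x=cosφ1·sinφ2-sinφ1·cosφ2·cosΔλ=0.19624182; θ=atan2(y, x)=68.3812° ≈ 68.4°
Leg 4: φ1=-0.6541564, φ2=0.1347970, Δφ=0.7889534, Δλ=0.2310170 rad; a=sin²(Δφ/2)+cosφ1·cosφ2·sin²(Δλ/2)=0.1581510509; c=2·atan2(√a, √(1-a))=0.817978398; dist=6371·c=5211.340 ≈ 5211.3 km; running total=21776.2 km
Leg 4 bearing: y=sinΔλ·cosφ2=0.22689059, x=cosφ1·sinφ2-sinφ1·cosφ2·cosΔλ=0.69359775; θ=atan2(y, x)=18.1140° ≈ 18.1°
Leg 5: φ1=0.1347970, φ2=1.1468401, Δφ=1.0120431, Δλ=-5.0434308 rad; a=sin²(Δφ/2)+cosφ1·cosφ2·sin²(Δλ/2)=0.3725072801; c=2·atan2(√a, √(1-a))=1.312963682; dist=6371·c=8364.892 ≈ 8364.9 km; running total=30141.1 km
Leg 5 bearing: y=sinΔλ·cosφ2=0.38903397, x=cosφ1·sinφ2-sinφ1·cosφ2·cosΔλ=0.88523161; θ=atan2(y, x)=23.7241° ≈ 23.7°

Leg 1: dist=5012.8 km, bearing=332.0°
Leg 2: dist=7973.4 km, bearing=185.3°
Leg 3: dist=3578.7 km, bearing=68.4°
Leg 4: dist=5211.3 km, bearing=18.1°
Leg 5: dist=8364.9 km, bearing=23.7°
Total: 30141.1 km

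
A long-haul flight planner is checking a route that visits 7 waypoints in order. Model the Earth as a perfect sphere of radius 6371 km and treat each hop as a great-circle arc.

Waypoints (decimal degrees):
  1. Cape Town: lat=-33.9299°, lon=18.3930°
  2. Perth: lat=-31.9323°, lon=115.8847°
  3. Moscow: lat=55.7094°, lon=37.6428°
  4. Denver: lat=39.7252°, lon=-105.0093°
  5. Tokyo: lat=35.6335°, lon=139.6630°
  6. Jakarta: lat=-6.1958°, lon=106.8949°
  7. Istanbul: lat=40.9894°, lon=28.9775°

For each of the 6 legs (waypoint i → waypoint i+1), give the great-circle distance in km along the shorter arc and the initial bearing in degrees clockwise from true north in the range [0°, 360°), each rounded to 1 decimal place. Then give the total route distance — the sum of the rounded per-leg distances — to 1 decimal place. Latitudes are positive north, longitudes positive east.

Leg 1: φ1=-0.5921885, φ2=-0.5573238, Δφ=0.0348647, Δλ=1.7015512 rad; a=sin²(Δφ/2)+cosφ1·cosφ2·sin²(Δλ/2)=0.3982903317; c=2·atan2(√a, √(1-a))=1.365947309; dist=6371·c=8702.450 ≈ 8702.5 km; running total=8702.5 km
Leg 1 bearing: y=sinΔλ·cosφ2=0.84142917, x=cosφ1·sinφ2-sinφ1·cosφ2·cosΔλ=-0.50061715; θ=atan2(y, x)=120.7510° ≈ 120.8°
Leg 2: φ1=-0.5573238, φ2=0.9723125, Δφ=1.5296362, Δλ=-1.3655788 rad; a=sin²(Δφ/2)+cosφ1·cosφ2·sin²(Δλ/2)=0.6697759207; c=2·atan2(√a, √(1-a))=1.917236717; dist=6371·c=12214.715 ≈ 12214.7 km; running total=20917.2 km
Leg 2 bearing: y=sinΔλ·cosφ2=-0.55156870, x=cosφ1·sinφ2-sinφ1·cosφ2·cosΔλ=0.76189009; θ=atan2(y, x)=-35.9026° <0 so +360° → 324.0974° ≈ 324.1°
Leg 3: φ1=0.9723125, φ2=0.6933355, Δφ=-0.2789769, Δλ=-2.4897488 rad; a=sin²(Δφ/2)+cosφ1·cosφ2·sin²(Δλ/2)=0.4082233176; c=2·atan2(√a, √(1-a))=1.386196306; dist=6371·c=8831.457 ≈ 8831.5 km; running total=29748.7 km
Leg 3 bearing: y=sinΔλ·cosφ2=-0.46658823, x=cosφ1·sinφ2-sinφ1·cosφ2·cosΔλ=0.86521881; θ=atan2(y, x)=-28.3367° <0 so +360° → 331.6633° ≈ 331.7°
Leg 4: φ1=0.6933355, φ2=0.6219219, Δφ=-0.0714136, Δλ=4.2703372 rad; a=sin²(Δφ/2)+cosφ1·cosφ2·sin²(Δλ/2)=0.4475381439; c=2·atan2(√a, √(1-a))=1.465679137; dist=6371·c=9337.842 ≈ 9337.8 km; running total=39086.5 km
Leg 4 bearing: y=sinΔλ·cosφ2=-0.73463436, x=cosφ1·sinφ2-sinφ1·cosφ2·cosΔλ=0.67030095; θ=atan2(y, x)=-47.6218° <0 so +360° → 312.3782° ≈ 312.4°
Leg 5: φ1=0.6219219, φ2=-0.1081371, Δφ=-0.7300590, Δλ=-0.5719112 rad; a=sin²(Δφ/2)+cosφ1·cosφ2·sin²(Δλ/2)=0.1917227938; c=2·atan2(√a, √(1-a))=0.906437555; dist=6371·c=5774.914 ≈ 5774.9 km; running total=44861.4 km
Leg 5 bearing: y=sinΔλ·cosφ2=-0.53807868, x=cosφ1·sinφ2-sinφ1·cosφ2·cosΔλ=-0.57474515; θ=atan2(y, x)=-136.8872° <0 so +360° → 223.1128° ≈ 223.1°
Leg 6: φ1=-0.1081371, φ2=0.7154000, Δφ=0.8235371, Δλ=-1.3599152 rad; a=sin²(Δφ/2)+cosφ1·cosφ2·sin²(Δλ/2)=0.4568557764; c=2·atan2(√a, √(1-a))=1.484400440; dist=6371·c=9457.115 ≈ 9457.1 km; running total=54318.5 km
Leg 6 bearing: y=sinΔλ·cosφ2=-0.73810906, x=cosφ1·sinφ2-sinφ1·cosφ2·cosΔλ=0.66914073; θ=atan2(y, x)=-47.8058° <0 so +360° → 312.1942° ≈ 312.2°

Leg 1: dist=8702.5 km, bearing=120.8°
Leg 2: dist=12214.7 km, bearing=324.1°
Leg 3: dist=8831.5 km, bearing=331.7°
Leg 4: dist=9337.8 km, bearing=312.4°
Leg 5: dist=5774.9 km, bearing=223.1°
Leg 6: dist=9457.1 km, bearing=312.2°
Total: 54318.5 km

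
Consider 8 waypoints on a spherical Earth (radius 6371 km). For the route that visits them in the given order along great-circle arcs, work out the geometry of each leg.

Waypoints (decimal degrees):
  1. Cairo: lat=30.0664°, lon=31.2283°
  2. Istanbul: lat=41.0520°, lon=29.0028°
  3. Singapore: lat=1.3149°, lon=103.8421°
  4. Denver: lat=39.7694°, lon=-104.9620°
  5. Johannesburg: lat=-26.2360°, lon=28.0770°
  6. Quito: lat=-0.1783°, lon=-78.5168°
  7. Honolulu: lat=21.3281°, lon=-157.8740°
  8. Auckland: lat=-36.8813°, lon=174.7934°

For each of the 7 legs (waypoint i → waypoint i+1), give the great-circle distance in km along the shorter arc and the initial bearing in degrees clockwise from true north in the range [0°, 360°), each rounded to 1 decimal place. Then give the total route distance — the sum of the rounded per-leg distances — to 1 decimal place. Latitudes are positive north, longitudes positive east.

Leg 1: dist=1237.9 km, bearing=351.3°
Leg 2: dist=8645.0 km, bearing=99.1°
Leg 3: dist=14588.6 km, bearing=29.5°
Leg 4: dist=15442.7 km, bearing=85.5°
Leg 5: dist=11648.9 km, bearing=262.3°
Leg 6: dist=8913.3 km, bearing=291.7°
Leg 7: dist=7079.1 km, bearing=204.2°
Total: 67555.5 km

Leg 1: φ1=0.5247577, φ2=0.7164926, Δφ=0.1917349, Δλ=-0.0388423 rad; a=sin²(Δφ/2)+cosφ1·cosφ2·sin²(Δλ/2)=0.0094085802; c=2·atan2(√a, √(1-a))=0.194301171; dist=6371·c=1237.893 ≈ 1237.9 km; running total=1237.9 km
Leg 1 bearing: y=sinΔλ·cosφ2=-0.02928415, x=cosφ1·sinφ2-sinφ1·cosφ2·cosΔλ=0.19084725; θ=atan2(y, x)=-8.7236° <0 so +360° → 351.2764° ≈ 351.3°
Leg 2: φ1=0.7164926, φ2=0.0229493, Δφ=-0.6935432, Δλ=1.3061922 rad; a=sin²(Δφ/2)+cosφ1·cosφ2·sin²(Δλ/2)=0.3938800715; c=2·atan2(√a, √(1-a))=1.356929859; dist=6371·c=8645.000 ≈ 8645.0 km; running total=9882.9 km
Leg 2 bearing: y=sinΔλ·cosφ2=0.96494195, x=cosφ1·sinφ2-sinφ1·cosφ2·cosΔλ=-0.15440622; θ=atan2(y, x)=99.0912° ≈ 99.1°
Leg 3: φ1=0.0229493, φ2=0.6941070, Δφ=0.6711576, Δλ=-3.6443190 rad; a=sin²(Δφ/2)+cosφ1·cosφ2·sin²(Δλ/2)=0.8293341133; c=2·atan2(√a, √(1-a))=2.289843759; dist=6371·c=14588.595 ≈ 14588.6 km; running total=24471.5 km
Leg 3 bearing: y=sinΔλ·cosφ2=0.37033625, x=cosφ1·sinφ2-sinφ1·cosφ2·cosΔλ=0.65498643; θ=atan2(y, x)=29.4843° ≈ 29.5°
Leg 4: φ1=0.6941070, φ2=-0.4579046, Δφ=-1.1520116, Δλ=2.3219686 rad; a=sin²(Δφ/2)+cosφ1·cosφ2·sin²(Δλ/2)=0.8766665285; c=2·atan2(√a, √(1-a))=2.423912015; dist=6371·c=15442.743 ≈ 15442.7 km; running total=39914.2 km
Leg 4 bearing: y=sinΔλ·cosφ2=0.65559367, x=cosφ1·sinφ2-sinφ1·cosφ2·cosΔλ=0.05182902; θ=atan2(y, x)=85.4798° ≈ 85.5°
Leg 5: φ1=-0.4579046, φ2=-0.0031119, Δφ=0.4547927, Δλ=-1.8604128 rad; a=sin²(Δφ/2)+cosφ1·cosφ2·sin²(Δλ/2)=0.6273935168; c=2·atan2(√a, √(1-a))=1.828423789; dist=6371·c=11648.888 ≈ 11648.9 km; running total=51563.1 km
Leg 5 bearing: y=sinΔλ·cosφ2=-0.95834884, x=cosφ1·sinφ2-sinφ1·cosφ2·cosΔλ=-0.12903900; θ=atan2(y, x)=-97.6686° <0 so +360° → 262.3314° ≈ 262.3°
Leg 6: φ1=-0.0031119, φ2=0.3722456, Δφ=0.3753575, Δλ=-1.3850444 rad; a=sin²(Δφ/2)+cosφ1·cosφ2·sin²(Δλ/2)=0.4145478379; c=2·atan2(√a, √(1-a))=1.399048903; dist=6371·c=8913.341 ≈ 8913.3 km; running total=60476.4 km
Leg 6 bearing: y=sinΔλ·cosφ2=-0.91548876, x=cosφ1·sinφ2-sinφ1·cosφ2·cosΔλ=0.36424173; θ=atan2(y, x)=-68.3041° <0 so +360° → 291.6959° ≈ 291.7°
Leg 7: φ1=0.3722456, φ2=-0.6437001, Δφ=-1.0159457, Δλ=5.8061414 rad; a=sin²(Δφ/2)+cosφ1·cosφ2·sin²(Δλ/2)=0.2781846989; c=2·atan2(√a, √(1-a))=1.111150633; dist=6371·c=7079.141 ≈ 7079.1 km; running total=67555.5 km
Leg 7 bearing: y=sinΔλ·cosφ2=-0.36726923, x=cosφ1·sinφ2-sinφ1·cosφ2·cosΔλ=-0.81749936; θ=atan2(y, x)=-155.8076° <0 so +360° → 204.1924° ≈ 204.2°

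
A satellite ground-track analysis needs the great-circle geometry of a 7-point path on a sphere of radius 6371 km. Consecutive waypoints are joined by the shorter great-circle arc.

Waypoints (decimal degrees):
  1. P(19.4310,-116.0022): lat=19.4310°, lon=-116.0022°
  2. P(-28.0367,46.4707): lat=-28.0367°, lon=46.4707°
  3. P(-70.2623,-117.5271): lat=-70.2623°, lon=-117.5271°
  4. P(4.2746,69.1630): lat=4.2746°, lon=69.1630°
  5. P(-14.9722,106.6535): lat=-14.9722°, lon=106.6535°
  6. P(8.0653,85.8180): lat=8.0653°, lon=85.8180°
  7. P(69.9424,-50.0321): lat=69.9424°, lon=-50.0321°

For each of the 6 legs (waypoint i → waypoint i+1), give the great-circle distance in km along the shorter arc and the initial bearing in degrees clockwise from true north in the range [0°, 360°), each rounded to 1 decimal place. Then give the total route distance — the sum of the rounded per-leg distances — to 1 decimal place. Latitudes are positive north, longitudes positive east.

Leg 1: dist=17993.9 km, bearing=121.6°
Leg 2: dist=9010.3 km, bearing=185.4°
Leg 3: dist=12661.6 km, bearing=187.3°
Leg 4: dist=4651.3 km, bearing=118.2°
Leg 5: dist=3440.5 km, bearing=316.8°
Leg 6: dist=10721.7 km, bearing=346.1°
Total: 58479.3 km

Leg 1: φ1=0.3391349, φ2=-0.4893327, Δφ=-0.8284677, Δλ=2.8356871 rad; a=sin²(Δφ/2)+cosφ1·cosφ2·sin²(Δλ/2)=0.9750491171; c=2·atan2(√a, √(1-a))=2.824346976; dist=6371·c=17993.915 ≈ 17993.9 km; running total=17993.9 km
Leg 1 bearing: y=sinΔλ·cosφ2=0.26581511, x=cosφ1·sinφ2-sinφ1·cosφ2·cosΔλ=-0.16326566; θ=atan2(y, x)=121.5586° ≈ 121.6°
Leg 2: φ1=-0.4893327, φ2=-1.2263085, Δφ=-0.7369757, Δλ=-2.8623016 rad; a=sin²(Δφ/2)+cosφ1·cosφ2·sin²(Δλ/2)=0.4220553475; c=2·atan2(√a, √(1-a))=1.414268626; dist=6371·c=9010.305 ≈ 9010.3 km; running total=27004.2 km
Leg 2 bearing: y=sinΔλ·cosφ2=-0.09309924, x=cosφ1·sinφ2-sinφ1·cosφ2·cosΔλ=-0.98337737; θ=atan2(y, x)=-174.5918° <0 so +360° → 185.4082° ≈ 185.4°
Leg 3: φ1=-1.2263085, φ2=0.0746058, Δφ=1.3009143, Δλ=3.2583569 rad; a=sin²(Δφ/2)+cosφ1·cosφ2·sin²(Δλ/2)=0.7023197888; c=2·atan2(√a, √(1-a))=1.987380993; dist=6371·c=12661.604 ≈ 12661.6 km; running total=39665.8 km
Leg 3 bearing: y=sinΔλ·cosφ2=-0.11617506, x=cosφ1·sinφ2-sinφ1·cosφ2·cosΔλ=-0.90706679; θ=atan2(y, x)=-172.7014° <0 so +360° → 187.2986° ≈ 187.3°
Leg 4: φ1=0.0746058, φ2=-0.2613142, Δφ=-0.3359200, Δλ=0.6543327 rad; a=sin²(Δφ/2)+cosφ1·cosφ2·sin²(Δλ/2)=0.1274356464; c=2·atan2(√a, √(1-a))=0.730068519; dist=6371·c=4651.267 ≈ 4651.3 km; running total=44317.1 km
Leg 4 bearing: y=sinΔλ·cosφ2=0.58796768, x=cosφ1·sinφ2-sinφ1·cosφ2·cosΔλ=-0.31476534; θ=atan2(y, x)=118.1621° ≈ 118.2°
Leg 5: φ1=-0.2613142, φ2=0.1407660, Δφ=0.4020802, Δλ=-0.3636481 rad; a=sin²(Δφ/2)+cosφ1·cosφ2·sin²(Δλ/2)=0.0711503354; c=2·atan2(√a, √(1-a))=0.540018190; dist=6371·c=3440.456 ≈ 3440.5 km; running total=47757.6 km
Leg 5 bearing: y=sinΔλ·cosφ2=-0.35216795, x=cosφ1·sinφ2-sinφ1·cosφ2·cosΔλ=0.37460592; θ=atan2(y, x)=-43.2316° <0 so +360° → 316.7684° ≈ 316.8°
Leg 6: φ1=0.1407660, φ2=1.2207252, Δφ=1.0799591, Δλ=-2.3710315 rad; a=sin²(Δφ/2)+cosφ1·cosφ2·sin²(Δλ/2)=0.5559289127; c=2·atan2(√a, √(1-a))=1.682888740; dist=6371·c=10721.684 ≈ 10721.7 km; running total=58479.3 km
Leg 6 bearing: y=sinΔλ·cosφ2=-0.23888790, x=cosφ1·sinφ2-sinφ1·cosφ2·cosΔλ=0.96458302; θ=atan2(y, x)=-13.9099° <0 so +360° → 346.0901° ≈ 346.1°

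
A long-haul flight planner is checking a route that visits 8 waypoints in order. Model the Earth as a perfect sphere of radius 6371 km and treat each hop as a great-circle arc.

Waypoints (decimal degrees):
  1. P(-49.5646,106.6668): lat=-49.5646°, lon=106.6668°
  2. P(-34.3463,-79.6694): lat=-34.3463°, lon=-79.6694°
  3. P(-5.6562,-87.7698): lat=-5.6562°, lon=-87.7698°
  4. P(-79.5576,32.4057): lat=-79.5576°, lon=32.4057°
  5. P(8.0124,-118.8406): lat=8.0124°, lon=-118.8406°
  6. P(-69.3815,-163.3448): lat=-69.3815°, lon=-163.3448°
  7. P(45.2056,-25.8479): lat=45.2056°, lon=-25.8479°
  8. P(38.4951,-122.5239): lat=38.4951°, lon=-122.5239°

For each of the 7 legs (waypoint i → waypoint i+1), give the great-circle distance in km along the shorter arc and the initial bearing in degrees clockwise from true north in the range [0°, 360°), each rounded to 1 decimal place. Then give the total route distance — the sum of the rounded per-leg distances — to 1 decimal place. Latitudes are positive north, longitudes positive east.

Leg 1: φ1=-0.8650655, φ2=-0.5994560, Δφ=0.2656094, Δλ=-3.2521802 rad; a=sin²(Δφ/2)+cosφ1·cosφ2·sin²(Δλ/2)=0.5514018705; c=2·atan2(√a, √(1-a))=1.673782017; dist=6371·c=10663.665 ≈ 10663.7 km; running total=10663.7 km
Leg 1 bearing: y=sinΔλ·cosφ2=0.09111981, x=cosφ1·sinφ2-sinφ1·cosφ2·cosΔλ=-0.99051934; θ=atan2(y, x)=174.7440° ≈ 174.7°
Leg 2: φ1=-0.5994560, φ2=-0.0987193, Δφ=0.5007367, Δλ=-0.1413787 rad; a=sin²(Δφ/2)+cosφ1·cosφ2·sin²(Δλ/2)=0.0654842354; c=2·atan2(√a, √(1-a))=0.517554853; dist=6371·c=3297.342 ≈ 3297.3 km; running total=13961.0 km
Leg 2 bearing: y=sinΔλ·cosφ2=-0.14022209, x=cosφ1·sinφ2-sinφ1·cosφ2·cosΔλ=0.47447020; θ=atan2(y, x)=-16.4642° <0 so +360° → 343.5358° ≈ 343.5°
Leg 3: φ1=-0.0987193, φ2=-1.3885421, Δφ=-1.2898228, Δλ=2.0974582 rad; a=sin²(Δφ/2)+cosφ1·cosφ2·sin²(Δλ/2)=0.4968668021; c=2·atan2(√a, √(1-a))=1.564529890; dist=6371·c=9967.620 ≈ 9967.6 km; running total=23928.6 km
Leg 3 bearing: y=sinΔλ·cosφ2=0.15668615, x=cosφ1·sinφ2-sinφ1·cosφ2·cosΔλ=-0.98762857; θ=atan2(y, x)=170.9852° ≈ 171.0°
Leg 4: φ1=-1.3885421, φ2=0.1398428, Δφ=1.5283848, Δλ=-2.6397459 rad; a=sin²(Δφ/2)+cosφ1·cosφ2·sin²(Δλ/2)=0.6472130366; c=2·atan2(√a, √(1-a))=1.869651243; dist=6371·c=11911.548 ≈ 11911.5 km; running total=35840.1 km
Leg 4 bearing: y=sinΔλ·cosφ2=-0.47634938, x=cosφ1·sinφ2-sinφ1·cosφ2·cosΔλ=-0.82849535; θ=atan2(y, x)=-150.1029° <0 so +360° → 209.8971° ≈ 209.9°
Leg 5: φ1=0.1398428, φ2=-1.2109356, Δφ=-1.3507784, Δλ=-0.7767448 rad; a=sin²(Δφ/2)+cosφ1·cosφ2·sin²(Δλ/2)=0.4408810633; c=2·atan2(√a, √(1-a))=1.452281207; dist=6371·c=9252.484 ≈ 9252.5 km; running total=45092.6 km
Leg 5 bearing: y=sinΔλ·cosφ2=-0.24683931, x=cosφ1·sinφ2-sinφ1·cosφ2·cosΔλ=-0.96181607; θ=atan2(y, x)=-165.6063° <0 so +360° → 194.3937° ≈ 194.4°
Leg 6: φ1=-1.2109356, φ2=0.7889866, Δφ=1.9999222, Δλ=2.3997736 rad; a=sin²(Δφ/2)+cosφ1·cosφ2·sin²(Δλ/2)=0.9235498720; c=2·atan2(√a, √(1-a))=2.581300231; dist=6371·c=16445.464 ≈ 16445.5 km; running total=61538.1 km
Leg 6 bearing: y=sinΔλ·cosφ2=0.47602522, x=cosφ1·sinφ2-sinφ1·cosφ2·cosΔλ=-0.23626683; θ=atan2(y, x)=116.3967° ≈ 116.4°
Leg 7: φ1=0.7889866, φ2=0.6718662, Δφ=-0.1171203, Δλ=-1.6873145 rad; a=sin²(Δφ/2)+cosφ1·cosφ2·sin²(Δλ/2)=0.3111967278; c=2·atan2(√a, √(1-a))=1.183586217; dist=6371·c=7540.628 ≈ 7540.6 km; running total=69078.7 km
Leg 7 bearing: y=sinΔλ·cosφ2=-0.77735450, x=cosφ1·sinφ2-sinφ1·cosφ2·cosΔλ=0.50312352; θ=atan2(y, x)=-57.0880° <0 so +360° → 302.9120° ≈ 302.9°

Leg 1: dist=10663.7 km, bearing=174.7°
Leg 2: dist=3297.3 km, bearing=343.5°
Leg 3: dist=9967.6 km, bearing=171.0°
Leg 4: dist=11911.5 km, bearing=209.9°
Leg 5: dist=9252.5 km, bearing=194.4°
Leg 6: dist=16445.5 km, bearing=116.4°
Leg 7: dist=7540.6 km, bearing=302.9°
Total: 69078.7 km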